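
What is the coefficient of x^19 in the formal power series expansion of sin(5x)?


The Maclaurin series is sin(t) = sum_{k>=0} (-1)^k t^(2k+1) / (2k+1)!, so substituting t = 5x, only odd powers of x are nonzero, with coefficient of x^(2k+1) equal to (-1)^k 5^(2k+1) / (2k+1)!.
Write 19 = 2*9 + 1, giving the coefficient (-1)^9 * 5^19 / 19! = -19073486328125/121645100408832000 = -152587890625/973160803270656.

-152587890625/973160803270656


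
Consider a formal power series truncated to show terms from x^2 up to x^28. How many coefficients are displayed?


From x^2 to x^28 inclusive, the count is 28 - 2 + 1 = 27.

27


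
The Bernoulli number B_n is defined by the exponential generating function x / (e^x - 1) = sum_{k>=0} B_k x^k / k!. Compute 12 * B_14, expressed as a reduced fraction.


Bernoulli numbers can also be computed recursively via B_0 = 1 and sum_{j=0}^{m} C(m+1, j) B_j = 0 for m >= 1. Odd-index Bernoulli numbers vanish for k >= 3.
Computing B_14 = 7/6, so 12 * B_14 = 12 * 7/6 = 14.

14


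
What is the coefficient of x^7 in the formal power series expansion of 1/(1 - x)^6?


The expansion 1/(1 - x)^r = sum_{k>=0} C(k + r - 1, r - 1) x^k follows from the multiset / negative-binomial theorem (or from repeated differentiation of the geometric series).
For r = 6 and k = 7:
C(12, 5) = 479001600 / (120 * 5040) = 792.

792


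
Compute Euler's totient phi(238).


phi(n) counts integers in [1, n] coprime to n. Using the multiplicative formula phi(n) = n * prod_{p | n} (1 - 1/p):
238 = 2 * 7 * 17, so
phi(238) = 238 * (1 - 1/2) * (1 - 1/7) * (1 - 1/17) = 96.

96


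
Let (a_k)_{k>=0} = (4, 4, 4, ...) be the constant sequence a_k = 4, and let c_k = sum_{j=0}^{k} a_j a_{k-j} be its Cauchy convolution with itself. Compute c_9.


Since a_j = 4 for all j >= 0, the convolution sum becomes
c_k = sum_{j=0}^{k} 4 * 4 = 16 * (k + 1).
Equivalently, the generating function of (a_k) is 4/(1 - x) and its square is 16/(1 - x)^2 = sum_{k>=0} 16(k + 1) x^k.
For k = 9: 16 * 10 = 160.

160


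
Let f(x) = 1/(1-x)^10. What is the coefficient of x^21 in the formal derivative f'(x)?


Differentiate: d/dx [ 1/(1-x)^r ] = r / (1-x)^(r+1).
Here r = 10, so f'(x) = 10 / (1-x)^11.
The expansion of 1/(1-x)^(r+1) has coefficient of x^n equal to C(n+r, r).
So the coefficient of x^21 in f'(x) is
10 * C(31, 10) = 10 * 44352165 = 443521650

443521650


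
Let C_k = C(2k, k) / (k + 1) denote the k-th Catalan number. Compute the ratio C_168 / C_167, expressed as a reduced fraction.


Using C_k = (2k)! / (k! (k+1)!), the ratio C_{k+1}/C_k simplifies to
C_{k+1}/C_k = [(2k+2)! / ((k+1)! (k+2)!)] * [k! (k+1)! / (2k)!]
 = (2k+2)(2k+1) / ((k+1)(k+2)) = 2(2k+1) / (k+2).
For k = 167: 2(2*167 + 1) / (167 + 2) = 670/169 = 670/169.

670/169


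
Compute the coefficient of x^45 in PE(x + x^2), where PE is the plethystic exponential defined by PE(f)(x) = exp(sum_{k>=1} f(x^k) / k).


With f(x) = x + x^2, the exponent is sum_{k>=1} (x^k + x^(2k)) / k = -ln(1 - x) - ln(1 - x^2). Exponentiating:
PE(x + x^2) = 1 / ((1 - x)(1 - x^2)).
This is the generating function for partitions of n into parts of size 1 or 2. The number of 2's can be any j in 0..22, and the rest are 1's, so
[x^45] = floor(45/2) + 1 = 23.

23


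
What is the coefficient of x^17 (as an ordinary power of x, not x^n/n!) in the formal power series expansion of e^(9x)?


The exponential series is e^y = sum_{k>=0} y^k / k!. Substituting y = 9x gives
e^(9x) = sum_{k>=0} 9^k x^k / k!.
So the coefficient of x^n is a^n/n! with a = 9, n = 17:
9^17 / 17! = 16677181699666569/355687428096000 = 22876792454961/487911424000

22876792454961/487911424000


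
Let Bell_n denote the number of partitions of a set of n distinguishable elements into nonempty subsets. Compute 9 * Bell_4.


Bell_4 can be computed from the Bell triangle or from Dobinski's identity Bell_n = (1/e) * sum_{k>=0} k^n / k!.
Computing Bell_4 = 15.
Then 9 * 15 = 135.

135


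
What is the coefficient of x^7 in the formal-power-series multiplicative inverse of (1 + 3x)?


The inverse is 1/(1 + 3x). Apply the geometric identity 1/(1 - y) = sum_{k>=0} y^k with y = -3x:
1/(1 + 3x) = sum_{k>=0} (-3)^k x^k.
So the coefficient of x^7 is (-3)^7 = -2187.

-2187


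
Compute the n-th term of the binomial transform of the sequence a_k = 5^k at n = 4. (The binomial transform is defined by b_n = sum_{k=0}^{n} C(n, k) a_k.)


With a_k = 5^k, b_n = sum_{k=0}^{n} C(n, k) 5^k = (1 + 5)^n by the binomial theorem.
For n = 4: (1 + 5)^4 = 6^4 = 1296.

1296


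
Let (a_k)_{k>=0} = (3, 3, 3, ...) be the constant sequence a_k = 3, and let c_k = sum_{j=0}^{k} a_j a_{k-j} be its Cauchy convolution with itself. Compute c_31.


Since a_j = 3 for all j >= 0, the convolution sum becomes
c_k = sum_{j=0}^{k} 3 * 3 = 9 * (k + 1).
Equivalently, the generating function of (a_k) is 3/(1 - x) and its square is 9/(1 - x)^2 = sum_{k>=0} 9(k + 1) x^k.
For k = 31: 9 * 32 = 288.

288


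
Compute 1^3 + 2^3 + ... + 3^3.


This power sum has a closed form given by Faulhaber's formula
sum_{k=1}^{m} k^p = (1 / (p + 1)) * sum_{j=0}^{p} C(p + 1, j) B_j m^(p + 1 - j),
but for small m direct computation is fastest:
1 + 8 + 27 = 36.

36


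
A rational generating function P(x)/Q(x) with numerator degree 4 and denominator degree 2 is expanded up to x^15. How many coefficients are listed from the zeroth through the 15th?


Expanding up to x^15 gives the coefficients for x^0, x^1, ..., x^15.
That is 15 + 1 = 16 coefficients in total.

16


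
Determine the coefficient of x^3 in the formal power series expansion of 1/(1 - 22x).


The geometric series identity gives 1/(1 - c x) = sum_{k>=0} c^k x^k, so the coefficient of x^k is c^k.
Here c = 22 and k = 3.
Computing: 22^3 = 10648

10648


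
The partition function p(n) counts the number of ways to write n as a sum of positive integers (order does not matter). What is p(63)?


Using the generating function prod_{k>=1} 1/(1-x^k), we compute p(63).
By dynamic programming over parts 1 through 63:
p(63) = 1505499

1505499


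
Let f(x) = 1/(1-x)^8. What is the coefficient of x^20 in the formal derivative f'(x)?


Differentiate: d/dx [ 1/(1-x)^r ] = r / (1-x)^(r+1).
Here r = 8, so f'(x) = 8 / (1-x)^9.
The expansion of 1/(1-x)^(r+1) has coefficient of x^n equal to C(n+r, r).
So the coefficient of x^20 in f'(x) is
8 * C(28, 8) = 8 * 3108105 = 24864840

24864840


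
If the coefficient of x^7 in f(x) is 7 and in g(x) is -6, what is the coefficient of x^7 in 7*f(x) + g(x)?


Scalar multiplication scales coefficients: 7 * 7 = 49.
Then add the g coefficient: 49 + -6
= 43

43


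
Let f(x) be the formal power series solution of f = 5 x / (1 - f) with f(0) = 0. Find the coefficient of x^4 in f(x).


Apply Lagrange inversion: f = 5 x * phi(f) with phi(t) = 1/(1 - t), so
[x^n] f = 5^n * (1/n) [t^(n-1)] phi(t)^n = 5^n * (1/n) [t^(n-1)] (1 - t)^(-n) = 5^n * (1/n) C(2n - 2, n - 1) = 5^n * C_{n-1}.
For n = 4: C_3 = C(6, 3) / 4 = 20/4 = 5.
With the 5^4 = 625 factor, the coefficient is 625 * 5 = 3125.

3125


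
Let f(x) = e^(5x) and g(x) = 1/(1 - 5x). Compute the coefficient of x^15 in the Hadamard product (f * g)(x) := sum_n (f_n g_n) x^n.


Expanding: f_k = 5^k/k! (from e^(5x)) and g_k = 5^k (from 1/(1 - 5x)). So the Hadamard coefficient (f * g)_k = 5^k 5^k / k! = (25)^k / k!.
For k = 15: 25^15/15! = 931322574615478515625/1307674368000 = 7450580596923828125/10461394944.

7450580596923828125/10461394944


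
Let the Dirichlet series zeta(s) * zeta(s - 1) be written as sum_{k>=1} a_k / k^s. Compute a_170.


Convolution gives a_k = sum_{d | k} d * 1 = sum_{d | k} d = sigma(k), the sum of positive divisors of k.
For k = 170, the divisors are 1, 2, 5, 10, 17, 34, 85, 170, so
sigma(170) = 1 + 2 + 5 + 10 + 17 + 34 + 85 + 170 = 324.

324


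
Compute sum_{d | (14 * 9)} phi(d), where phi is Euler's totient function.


First, 14 * 9 = 126. One classical identity is sum_{d | n} phi(d) = n (each k in [1, n] has a unique gcd with n, and among the k's with gcd(k, n) = n/d there are phi(d) of them). So the sum equals 126. We also verify directly:
Divisors of 126: 1, 2, 3, 6, 7, 9, 14, 18, 21, 42, 63, 126.
phi values: 1, 1, 2, 2, 6, 6, 6, 6, 12, 12, 36, 36.
Sum = 126.

126


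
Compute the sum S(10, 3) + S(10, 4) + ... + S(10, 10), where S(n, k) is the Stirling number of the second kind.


By definition, S(n, k) counts partitions of an n-set into exactly k nonempty blocks.
Computing row n = 10 for k = 3..10:
S(10, k): 9330, 34105, 42525, 22827, 5880, 750, 45, 1
Sum = 115463.

115463


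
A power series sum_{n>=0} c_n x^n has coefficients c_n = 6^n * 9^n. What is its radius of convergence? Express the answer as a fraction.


By the root test (Cauchy-Hadamard), the radius is R = 1 / limsup_n |c_n|^(1/n).
Here |c_n|^(1/n) = (6^n * 9^n)^(1/n) = 6 * 9 = 54 for all n.
So R = 1/54 = 1/54.

1/54


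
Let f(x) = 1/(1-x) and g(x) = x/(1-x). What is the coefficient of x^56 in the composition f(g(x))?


First simplify the composition: f(g(x)) = 1/(1 - x/(1-x)) = (1-x)/((1-x) - x) = (1-x)/(1-2x).
Now extract the coefficient. Write (1-x)/(1-2x) = 1/(1-2x) - x/(1-2x).
The coefficient of x^n in 1/(1-2x) is 2^n, and in x/(1-2x) is 2^(n-1) (for n >= 1).
So the coefficient of x^56 is 2^56 - 2^55 = 72057594037927936 - 36028797018963968 = 36028797018963968.

36028797018963968


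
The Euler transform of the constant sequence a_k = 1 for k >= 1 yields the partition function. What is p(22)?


The Euler transform converts the sequence a_k = 1 into the number of integer partitions.
Using the recurrence or dynamic programming:
p(22) = 1002

1002


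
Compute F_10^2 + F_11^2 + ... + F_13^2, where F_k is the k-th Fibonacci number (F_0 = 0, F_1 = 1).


There is a standard identity sum_{k=0}^{N} F_k^2 = F_N * F_{N+1} (proved inductively from the telescoping relation F_k^2 = F_k F_{k+1} - F_{k-1} F_k). Then
sum_{k=10}^{13} F_k^2 = F_13 F_14 - F_9 F_10.
Computing: F_13 = 233, F_14 = 377, F_9 = 34, F_10 = 55.
Sum = 233 * 377 - 34 * 55 = 85971.

85971


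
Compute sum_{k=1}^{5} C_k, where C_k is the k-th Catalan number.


C_1 through C_5: 1, 2, 5, 14, 42
Sum = 1 + 2 + 5 + 14 + 42
= 64

64


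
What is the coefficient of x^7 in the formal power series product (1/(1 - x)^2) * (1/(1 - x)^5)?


Combine the factors: (1/(1 - x)^2) * (1/(1 - x)^5) = 1/(1 - x)^7.
Then use 1/(1 - x)^r = sum_{k>=0} C(k + r - 1, r - 1) x^k with r = 7 and k = 7:
C(13, 6) = 1716.

1716


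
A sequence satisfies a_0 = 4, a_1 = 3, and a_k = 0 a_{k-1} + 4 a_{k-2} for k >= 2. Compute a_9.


The characteristic equation is t^2 - 0 t - 4 = 0, with roots r_1 = 2 and r_2 = -2 (so c_1 = r_1 + r_2, c_2 = -r_1 r_2 as required).
One can use the closed form a_n = A r_1^n + B r_2^n, but direct iteration is more reliable:
a_0 = 4, a_1 = 3, a_2 = 16, a_3 = 12, a_4 = 64, a_5 = 48, a_6 = 256, a_7 = 192, a_8 = 1024, a_9 = 768.
So a_9 = 768.

768


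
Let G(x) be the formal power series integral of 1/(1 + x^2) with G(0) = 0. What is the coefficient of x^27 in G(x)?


1/(1 + x^2) = sum_{j>=0} (-1)^j x^(2j). Integrating termwise with G(0) = 0:
G(x) = sum_{j>=0} (-1)^j x^(2j+1) / (2j+1) = arctan(x).
Only odd powers are nonzero. For x^27 write 27 = 2*13 + 1, giving
(-1)^13 / 27 = -1/27 = -1/27.

-1/27


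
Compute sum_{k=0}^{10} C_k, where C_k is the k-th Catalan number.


C_0 through C_10: 1, 1, 2, 5, 14, 42, 132, 429, 1430, 4862, 16796
Sum = 1 + 1 + 2 + 5 + 14 + 42 + 132 + 429 + 1430 + 4862 + 16796
= 23714

23714


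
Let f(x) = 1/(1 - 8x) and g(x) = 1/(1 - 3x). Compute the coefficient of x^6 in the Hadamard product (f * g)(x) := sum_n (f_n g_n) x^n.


f has coefficients f_k = 8^k and g has coefficients g_k = 3^k, so the Hadamard product has coefficient (f*g)_k = 8^k * 3^k = 24^k.
For k = 6: 24^6 = 191102976.

191102976


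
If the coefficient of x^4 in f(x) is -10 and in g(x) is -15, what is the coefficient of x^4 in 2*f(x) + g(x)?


Scalar multiplication scales coefficients: 2 * -10 = -20.
Then add the g coefficient: -20 + -15
= -35

-35


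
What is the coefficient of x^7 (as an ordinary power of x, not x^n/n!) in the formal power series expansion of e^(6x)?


The exponential series is e^y = sum_{k>=0} y^k / k!. Substituting y = 6x gives
e^(6x) = sum_{k>=0} 6^k x^k / k!.
So the coefficient of x^n is a^n/n! with a = 6, n = 7:
6^7 / 7! = 279936/5040 = 1944/35

1944/35


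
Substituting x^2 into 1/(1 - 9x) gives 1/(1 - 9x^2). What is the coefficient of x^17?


Since 1/(1 - 9x^2) only has even powers of x,
the coefficient of x^17 (odd) is 0.

0


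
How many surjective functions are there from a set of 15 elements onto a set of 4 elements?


By inclusion-exclusion on which target elements are missed, the number of surjections from an n-set onto a k-set is
surj(n, k) = sum_{j=0}^{k} (-1)^j C(k, j) (k - j)^n.
Equivalently surj(n, k) = k! * S(n, k), where S(n, k) is the Stirling number of the second kind.
For n = 15, k = 4:
S(15, 4) = 42355950, so
surj = 4! * 42355950 = 24 * 42355950 = 1016542800.

1016542800


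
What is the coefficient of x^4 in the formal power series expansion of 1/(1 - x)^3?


The expansion 1/(1 - x)^r = sum_{k>=0} C(k + r - 1, r - 1) x^k follows from the multiset / negative-binomial theorem (or from repeated differentiation of the geometric series).
For r = 3 and k = 4:
C(6, 2) = 720 / (2 * 24) = 15.

15


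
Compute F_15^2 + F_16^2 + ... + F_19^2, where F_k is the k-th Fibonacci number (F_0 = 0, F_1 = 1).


There is a standard identity sum_{k=0}^{N} F_k^2 = F_N * F_{N+1} (proved inductively from the telescoping relation F_k^2 = F_k F_{k+1} - F_{k-1} F_k). Then
sum_{k=15}^{19} F_k^2 = F_19 F_20 - F_14 F_15.
Computing: F_19 = 4181, F_20 = 6765, F_14 = 377, F_15 = 610.
Sum = 4181 * 6765 - 377 * 610 = 28054495.

28054495


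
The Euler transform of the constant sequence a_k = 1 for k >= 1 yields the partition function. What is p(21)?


The Euler transform converts the sequence a_k = 1 into the number of integer partitions.
Using the recurrence or dynamic programming:
p(21) = 792

792


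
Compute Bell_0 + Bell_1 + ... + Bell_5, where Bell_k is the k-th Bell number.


Recall Bell_k counts set partitions of a k-set (with Bell_0 = 1 by convention).
Bell_0 through Bell_5: 1, 1, 2, 5, 15, 52
Sum = 1 + 1 + 2 + 5 + 15 + 52 = 76.

76


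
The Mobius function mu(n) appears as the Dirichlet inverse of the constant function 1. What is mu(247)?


247 = 13 * 19 (all distinct primes).
mu(247) = (-1)^2 = 1

1


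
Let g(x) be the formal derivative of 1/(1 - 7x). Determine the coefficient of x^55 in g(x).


Differentiate termwise: d/dx sum_{k>=0} 7^k x^k = sum_{k>=1} k 7^k x^(k-1) = sum_{j>=0} (j+1) 7^(j+1) x^j.
Equivalently, d/dx [1/(1 - 7x)] = 7/(1 - 7x)^2.
For j = 55: 56 * 7^56 = 56 * 211587613802425391637729361787678676290060193601 = 11848906372935821931712844260110005872243370841656.

11848906372935821931712844260110005872243370841656


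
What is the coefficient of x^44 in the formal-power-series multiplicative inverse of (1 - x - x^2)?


Let the inverse be f(x) = sum_{k>=0} a_k x^k. From f(x) * (1 - x - x^2) = 1 and matching coefficients:
 x^0: a_0 = 1.
 x^1: a_1 - a_0 = 0, so a_1 = 1.
 x^k (k >= 2): a_k - a_{k-1} - a_{k-2} = 0, i.e. a_k = a_{k-1} + a_{k-2}.
This is the Fibonacci-type recurrence shifted so that a_0 = a_1 = 1.
Iterating: a_0=1, a_1=1, a_2=2, a_3=3, a_4=5, a_5=8, a_6=13, a_7=21, a_8=34, a_9=55, ...
a_44 = 1134903170.

1134903170


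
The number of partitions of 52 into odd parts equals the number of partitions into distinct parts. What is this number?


Computing partitions of 52 into odd parts (1, 3, 5, ...):
Using the generating function prod_{k>=0} 1/(1-x^(2k+1)),
the count is 4582

4582


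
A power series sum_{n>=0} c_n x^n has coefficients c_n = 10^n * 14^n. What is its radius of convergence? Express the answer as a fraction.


By the root test (Cauchy-Hadamard), the radius is R = 1 / limsup_n |c_n|^(1/n).
Here |c_n|^(1/n) = (10^n * 14^n)^(1/n) = 10 * 14 = 140 for all n.
So R = 1/140 = 1/140.

1/140


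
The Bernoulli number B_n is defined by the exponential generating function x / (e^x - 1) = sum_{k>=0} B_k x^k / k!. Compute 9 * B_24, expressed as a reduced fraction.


Bernoulli numbers can also be computed recursively via B_0 = 1 and sum_{j=0}^{m} C(m+1, j) B_j = 0 for m >= 1. Odd-index Bernoulli numbers vanish for k >= 3.
Computing B_24 = -236364091/2730, so 9 * B_24 = 9 * -236364091/2730 = -709092273/910.

-709092273/910


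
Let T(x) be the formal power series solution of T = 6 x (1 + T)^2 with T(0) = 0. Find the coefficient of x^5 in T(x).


Apply the Lagrange inversion formula: if T = 6 x * phi(T) with phi(t) = (1 + t)^2, then [x^n] T = 6^n * (1/n) [t^(n-1)] phi(t)^n = 6^n * (1/n) [t^(n-1)] (1 + t)^(2n) = 6^n * (1/n) C(2n, n-1).
Using the identity C(2n, n-1) = C(2n, n) * n / (n+1), the unscaled factor equals C(2n, n) / (n+1) = C_n, the n-th Catalan number.
For n = 5: C_5 = C(10, 5) / 6 = 252/6 = 42.
With the 6^5 = 7776 factor, the coefficient is 7776 * 42 = 326592.

326592


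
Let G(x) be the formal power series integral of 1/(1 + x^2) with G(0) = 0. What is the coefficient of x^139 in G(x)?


1/(1 + x^2) = sum_{j>=0} (-1)^j x^(2j). Integrating termwise with G(0) = 0:
G(x) = sum_{j>=0} (-1)^j x^(2j+1) / (2j+1) = arctan(x).
Only odd powers are nonzero. For x^139 write 139 = 2*69 + 1, giving
(-1)^69 / 139 = -1/139 = -1/139.

-1/139


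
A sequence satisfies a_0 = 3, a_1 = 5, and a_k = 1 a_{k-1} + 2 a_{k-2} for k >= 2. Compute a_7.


The characteristic equation is t^2 - 1 t - 2 = 0, with roots r_1 = 2 and r_2 = -1 (so c_1 = r_1 + r_2, c_2 = -r_1 r_2 as required).
One can use the closed form a_n = A r_1^n + B r_2^n, but direct iteration is more reliable:
a_0 = 3, a_1 = 5, a_2 = 11, a_3 = 21, a_4 = 43, a_5 = 85, a_6 = 171, a_7 = 341.
So a_7 = 341.

341


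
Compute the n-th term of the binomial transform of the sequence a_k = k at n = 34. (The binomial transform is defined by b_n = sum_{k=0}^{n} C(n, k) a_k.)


With a_k = k, b_n = sum_{k=0}^{n} C(n, k) k. Using k * C(n, k) = n * C(n-1, k-1) gives b_n = n * sum_{k>=1} C(n-1, k-1) = n * 2^(n-1).
For n = 34: 34 * 2^33 = 34 * 8589934592 = 292057776128.

292057776128


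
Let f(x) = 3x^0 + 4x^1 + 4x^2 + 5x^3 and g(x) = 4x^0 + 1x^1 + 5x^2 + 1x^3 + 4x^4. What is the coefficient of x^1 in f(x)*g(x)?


Cauchy product at x^1:
3*1 + 4*4
= 19

19


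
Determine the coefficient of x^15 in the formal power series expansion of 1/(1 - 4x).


The geometric series identity gives 1/(1 - c x) = sum_{k>=0} c^k x^k, so the coefficient of x^k is c^k.
Here c = 4 and k = 15.
Computing: 4^15 = 1073741824

1073741824


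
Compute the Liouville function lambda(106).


The Liouville function is lambda(k) = (-1)^Omega(k), where Omega(k) counts the prime factors of k with multiplicity.
Factoring: 106 = 2 * 53, so Omega(106) = 2.
lambda(106) = (-1)^2 = 1.

1


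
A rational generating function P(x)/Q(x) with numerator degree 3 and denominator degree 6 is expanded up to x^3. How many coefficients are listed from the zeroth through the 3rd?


Expanding up to x^3 gives the coefficients for x^0, x^1, ..., x^3.
That is 3 + 1 = 4 coefficients in total.

4


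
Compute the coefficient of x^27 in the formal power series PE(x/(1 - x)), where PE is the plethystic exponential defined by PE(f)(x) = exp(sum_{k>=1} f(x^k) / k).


For f(x) = x/(1 - x) we have
sum_{k>=1} f(x^k) / k = sum_{k>=1} (1/k) * x^k / (1 - x^k) = sum_{k, m >= 1} x^(k m) / k,
which after exponentiating simplifies to
PE(x/(1 - x)) = prod_{k>=1} 1 / (1 - x^k).
This is the generating function for the partition function p(n), so the coefficient of x^27 is p(27).
Computing p(27) by dynamic programming over parts 1, 2, ..., 27: p(27) = 3010.

3010


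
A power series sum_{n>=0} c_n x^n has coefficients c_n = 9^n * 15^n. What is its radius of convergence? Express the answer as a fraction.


By the root test (Cauchy-Hadamard), the radius is R = 1 / limsup_n |c_n|^(1/n).
Here |c_n|^(1/n) = (9^n * 15^n)^(1/n) = 9 * 15 = 135 for all n.
So R = 1/135 = 1/135.

1/135


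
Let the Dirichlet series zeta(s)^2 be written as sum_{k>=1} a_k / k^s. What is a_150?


The Dirichlet convolution of the constant function 1 with itself gives (1 * 1)(k) = sum_{d | k} 1 = d(k), the number of positive divisors of k.
Since zeta(s) = sum_{k>=1} 1/k^s, we have zeta(s)^2 = sum_{k>=1} d(k)/k^s, so a_k = d(k).
For k = 150: the divisors are 1, 2, 3, 5, 6, 10, 15, 25, 30, 50, 75, 150.
Count = 12.

12


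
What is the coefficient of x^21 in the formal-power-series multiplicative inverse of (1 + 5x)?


The inverse is 1/(1 + 5x). Apply the geometric identity 1/(1 - y) = sum_{k>=0} y^k with y = -5x:
1/(1 + 5x) = sum_{k>=0} (-5)^k x^k.
So the coefficient of x^21 is (-5)^21 = -476837158203125.

-476837158203125


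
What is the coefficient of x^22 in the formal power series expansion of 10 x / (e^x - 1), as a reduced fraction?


The exponential generating function for Bernoulli numbers is
x / (e^x - 1) = sum_{k>=0} B_k x^k / k!.
So the coefficient of x^22 in 10 x / (e^x - 1) is 10 B_22 / 22!.
Computing: B_22 = 854513/138, 22! = 1124000727777607680000, giving
10 * 854513/138 / 1124000727777607680000 = 77683/1410110003939180544000.

77683/1410110003939180544000


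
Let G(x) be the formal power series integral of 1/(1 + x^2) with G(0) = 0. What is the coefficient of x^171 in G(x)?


1/(1 + x^2) = sum_{j>=0} (-1)^j x^(2j). Integrating termwise with G(0) = 0:
G(x) = sum_{j>=0} (-1)^j x^(2j+1) / (2j+1) = arctan(x).
Only odd powers are nonzero. For x^171 write 171 = 2*85 + 1, giving
(-1)^85 / 171 = -1/171 = -1/171.

-1/171


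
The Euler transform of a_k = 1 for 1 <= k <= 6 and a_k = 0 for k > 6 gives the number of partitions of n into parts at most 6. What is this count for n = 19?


Partitions of 19 into parts at most 6:
Using generating function (1-x)^(-1)(1-x^2)^(-1)...(1-x^6)^(-1),
the coefficient of x^19 = 235

235


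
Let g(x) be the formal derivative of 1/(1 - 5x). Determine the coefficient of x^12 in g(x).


Differentiate termwise: d/dx sum_{k>=0} 5^k x^k = sum_{k>=1} k 5^k x^(k-1) = sum_{j>=0} (j+1) 5^(j+1) x^j.
Equivalently, d/dx [1/(1 - 5x)] = 5/(1 - 5x)^2.
For j = 12: 13 * 5^13 = 13 * 1220703125 = 15869140625.

15869140625


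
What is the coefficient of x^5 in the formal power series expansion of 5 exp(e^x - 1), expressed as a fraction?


exp(e^x - 1) is the exponential generating function for the Bell numbers Bell_k: exp(e^x - 1) = sum_{k>=0} Bell_k x^k / k!.
So the coefficient of x^5 in 5 exp(e^x - 1) is 5 Bell_5 / 5!.
Computing: Bell_5 = 52 and 5! = 120, giving
5 * 52/120 = 13/6.

13/6


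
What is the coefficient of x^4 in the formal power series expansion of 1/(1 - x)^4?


The expansion 1/(1 - x)^r = sum_{k>=0} C(k + r - 1, r - 1) x^k follows from the multiset / negative-binomial theorem (or from repeated differentiation of the geometric series).
For r = 4 and k = 4:
C(7, 3) = 5040 / (6 * 24) = 35.

35


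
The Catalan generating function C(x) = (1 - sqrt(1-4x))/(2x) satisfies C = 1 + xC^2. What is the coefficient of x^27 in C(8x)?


Substituting x -> 8x scales the n-th coefficient by 8^n, so [x^27] C(8x) = 8^27 * C_27.
C_27 = C(2*27, 27)/(28) = 1946939425648112/28 = 69533550916004.
So 8^27 * 69533550916004 = 2417851639229258349412352 * 69533550916004 = 168121810063691369842338813504712081408.

168121810063691369842338813504712081408


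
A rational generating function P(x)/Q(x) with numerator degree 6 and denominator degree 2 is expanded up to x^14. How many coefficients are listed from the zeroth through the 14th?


Expanding up to x^14 gives the coefficients for x^0, x^1, ..., x^14.
That is 14 + 1 = 15 coefficients in total.

15


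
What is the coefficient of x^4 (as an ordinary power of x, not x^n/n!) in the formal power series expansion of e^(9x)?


The exponential series is e^y = sum_{k>=0} y^k / k!. Substituting y = 9x gives
e^(9x) = sum_{k>=0} 9^k x^k / k!.
So the coefficient of x^n is a^n/n! with a = 9, n = 4:
9^4 / 4! = 6561/24 = 2187/8

2187/8


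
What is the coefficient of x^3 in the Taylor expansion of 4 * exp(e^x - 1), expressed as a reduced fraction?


exp(e^x - 1) = sum_{k>=0} Bell_k x^k / k!, where Bell_k is the k-th Bell number.
So the coefficient of x^3 is 4 * Bell_3 / 3!.
Computing: Bell_3 = 5 and 3! = 6, giving
4 * 5/6 = 10/3.

10/3


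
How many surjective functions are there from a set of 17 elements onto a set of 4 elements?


By inclusion-exclusion on which target elements are missed, the number of surjections from an n-set onto a k-set is
surj(n, k) = sum_{j=0}^{k} (-1)^j C(k, j) (k - j)^n.
Equivalently surj(n, k) = k! * S(n, k), where S(n, k) is the Stirling number of the second kind.
For n = 17, k = 4:
S(17, 4) = 694337290, so
surj = 4! * 694337290 = 24 * 694337290 = 16664094960.

16664094960


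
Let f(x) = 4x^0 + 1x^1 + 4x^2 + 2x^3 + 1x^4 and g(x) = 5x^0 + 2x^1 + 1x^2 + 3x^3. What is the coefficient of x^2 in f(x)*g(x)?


Cauchy product at x^2:
4*1 + 1*2 + 4*5
= 26

26


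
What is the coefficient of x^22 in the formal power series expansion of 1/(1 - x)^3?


The negative binomial / multiset identity is
1/(1 - x)^r = sum_{k>=0} C(k + r - 1, r - 1) x^k.
Here r = 3 and k = 22, so the coefficient is
C(22 + 2, 2) = C(24, 2)
= 276

276


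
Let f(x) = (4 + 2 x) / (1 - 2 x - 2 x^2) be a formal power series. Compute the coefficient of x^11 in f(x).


Write f(x) = sum_{k>=0} a_k x^k. Multiplying both sides by 1 - 2 x - 2 x^2 gives
(1 - 2 x - 2 x^2) sum_{k>=0} a_k x^k = 4 + 2 x.
Matching coefficients:
 x^0: a_0 = 4
 x^1: a_1 - 2 a_0 = 2  =>  a_1 = 2*4 + 2 = 10
 x^k (k >= 2): a_k = 2 a_{k-1} + 2 a_{k-2}.
Iterating: a_2 = 28, a_3 = 76, a_4 = 208, a_5 = 568, a_6 = 1552, a_7 = 4240, a_8 = 11584, a_9 = 31648, a_10 = 86464, a_11 = 236224.
So the coefficient of x^11 is 236224.

236224


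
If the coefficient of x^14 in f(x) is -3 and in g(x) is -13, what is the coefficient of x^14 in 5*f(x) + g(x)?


Scalar multiplication scales coefficients: 5 * -3 = -15.
Then add the g coefficient: -15 + -13
= -28

-28


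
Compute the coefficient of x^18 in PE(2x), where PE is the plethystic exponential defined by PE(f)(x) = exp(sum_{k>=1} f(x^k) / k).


With f(x) = 2x, the exponent is sum_{k>=1} 2 x^k / k = 2 * (-ln(1 - x)). Exponentiating:
PE(2x) = exp(-2 ln(1 - x)) = 1/(1 - x)^2.
By the negative binomial expansion, [x^n] 1/(1 - x)^2 = C(n + 1, 1).
For n = 18: C(19, 1) = 19.

19


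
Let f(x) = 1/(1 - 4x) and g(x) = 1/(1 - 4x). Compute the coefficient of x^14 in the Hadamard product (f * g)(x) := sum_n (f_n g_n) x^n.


f has coefficients f_k = 4^k and g has coefficients g_k = 4^k, so the Hadamard product has coefficient (f*g)_k = 4^k * 4^k = 16^k.
For k = 14: 16^14 = 72057594037927936.

72057594037927936


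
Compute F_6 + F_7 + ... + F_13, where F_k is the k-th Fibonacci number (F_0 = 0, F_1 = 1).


Use the identity sum_{k=0}^{N} F_k = F_{N+2} - 1 (which follows from F_{k+2} - F_{k+1} = F_k). Then
sum_{k=6}^{13} F_k = (F_{15} - 1) - (F_{7} - 1) = F_{15} - F_{7}.
Computing: F_{15} = 610, F_{7} = 13, so
Sum = 610 - 13 = 597.

597


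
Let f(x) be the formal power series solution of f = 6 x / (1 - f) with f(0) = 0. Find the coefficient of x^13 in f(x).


Apply Lagrange inversion: f = 6 x * phi(f) with phi(t) = 1/(1 - t), so
[x^n] f = 6^n * (1/n) [t^(n-1)] phi(t)^n = 6^n * (1/n) [t^(n-1)] (1 - t)^(-n) = 6^n * (1/n) C(2n - 2, n - 1) = 6^n * C_{n-1}.
For n = 13: C_12 = C(24, 12) / 13 = 2704156/13 = 208012.
With the 6^13 = 13060694016 factor, the coefficient is 13060694016 * 208012 = 2716781083656192.

2716781083656192


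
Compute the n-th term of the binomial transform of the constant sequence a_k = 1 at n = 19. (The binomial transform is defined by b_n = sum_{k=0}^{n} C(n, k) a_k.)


With a_k = 1 for all k, b_n = sum_{k=0}^{n} C(n, k) = 2^n by the binomial theorem.
For n = 19: 2^19 = 524288.

524288


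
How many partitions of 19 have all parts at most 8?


Using the generating function (1-x)^(-1)(1-x^2)^(-1)...(1-x^8)^(-1),
the coefficient of x^19 counts these restricted partitions.
Result = 352

352


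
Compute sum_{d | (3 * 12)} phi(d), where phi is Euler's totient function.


First, 3 * 12 = 36. One classical identity is sum_{d | n} phi(d) = n (each k in [1, n] has a unique gcd with n, and among the k's with gcd(k, n) = n/d there are phi(d) of them). So the sum equals 36. We also verify directly:
Divisors of 36: 1, 2, 3, 4, 6, 9, 12, 18, 36.
phi values: 1, 1, 2, 2, 2, 6, 4, 6, 12.
Sum = 36.

36


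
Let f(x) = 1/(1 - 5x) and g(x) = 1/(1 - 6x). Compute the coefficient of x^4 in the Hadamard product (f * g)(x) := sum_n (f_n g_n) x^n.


f has coefficients f_k = 5^k and g has coefficients g_k = 6^k, so the Hadamard product has coefficient (f*g)_k = 5^k * 6^k = 30^k.
For k = 4: 30^4 = 810000.

810000


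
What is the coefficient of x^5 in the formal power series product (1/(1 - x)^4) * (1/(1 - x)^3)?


Combine the factors: (1/(1 - x)^4) * (1/(1 - x)^3) = 1/(1 - x)^7.
Then use 1/(1 - x)^r = sum_{k>=0} C(k + r - 1, r - 1) x^k with r = 7 and k = 5:
C(11, 6) = 462.

462


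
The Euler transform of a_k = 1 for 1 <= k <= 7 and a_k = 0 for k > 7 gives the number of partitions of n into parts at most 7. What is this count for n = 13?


Partitions of 13 into parts at most 7:
Using generating function (1-x)^(-1)(1-x^2)^(-1)...(1-x^7)^(-1),
the coefficient of x^13 = 82

82


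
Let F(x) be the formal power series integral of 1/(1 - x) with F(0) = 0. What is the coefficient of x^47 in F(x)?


1/(1 - x) = sum_{k>=0} x^k. Integrating termwise and using F(0) = 0 gives
F(x) = sum_{k>=0} x^(k+1) / (k+1) = sum_{m>=1} x^m / m = -ln(1 - x).
So the coefficient of x^47 is 1/47 = 1/47.

1/47


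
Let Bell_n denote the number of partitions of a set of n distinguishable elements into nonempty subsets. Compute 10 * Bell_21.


Bell_21 can be computed from the Bell triangle or from Dobinski's identity Bell_n = (1/e) * sum_{k>=0} k^n / k!.
Computing Bell_21 = 474869816156751.
Then 10 * 474869816156751 = 4748698161567510.

4748698161567510


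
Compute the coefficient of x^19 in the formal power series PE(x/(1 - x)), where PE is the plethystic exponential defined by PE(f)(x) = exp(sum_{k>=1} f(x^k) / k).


For f(x) = x/(1 - x) we have
sum_{k>=1} f(x^k) / k = sum_{k>=1} (1/k) * x^k / (1 - x^k) = sum_{k, m >= 1} x^(k m) / k,
which after exponentiating simplifies to
PE(x/(1 - x)) = prod_{k>=1} 1 / (1 - x^k).
This is the generating function for the partition function p(n), so the coefficient of x^19 is p(19).
Computing p(19) by dynamic programming over parts 1, 2, ..., 19: p(19) = 490.

490


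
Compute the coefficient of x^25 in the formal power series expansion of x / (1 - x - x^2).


Let f(x) = sum_{k>=0} a_k x^k. Multiplying f(x) * (1 - x - x^2) = x and matching coefficients gives a_0 = 0, a_1 = 1, and a_k = a_{k-1} + a_{k-2} for k >= 2. These are the Fibonacci numbers F_k.
Iterating from F_0 = 0, F_1 = 1:
F_0=0, F_1=1, F_2=1, F_3=2, F_4=3, F_5=5, F_6=8, F_7=13, F_8=21, F_9=34, ...
F_25 = 75025.

75025


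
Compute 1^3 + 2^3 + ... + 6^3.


This power sum has a closed form given by Faulhaber's formula
sum_{k=1}^{m} k^p = (1 / (p + 1)) * sum_{j=0}^{p} C(p + 1, j) B_j m^(p + 1 - j),
but for small m direct computation is fastest:
1 + 8 + 27 + 64 + 125 + 216 = 441.

441


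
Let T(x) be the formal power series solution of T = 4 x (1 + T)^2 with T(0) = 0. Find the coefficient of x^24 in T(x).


Apply the Lagrange inversion formula: if T = 4 x * phi(T) with phi(t) = (1 + t)^2, then [x^n] T = 4^n * (1/n) [t^(n-1)] phi(t)^n = 4^n * (1/n) [t^(n-1)] (1 + t)^(2n) = 4^n * (1/n) C(2n, n-1).
Using the identity C(2n, n-1) = C(2n, n) * n / (n+1), the unscaled factor equals C(2n, n) / (n+1) = C_n, the n-th Catalan number.
For n = 24: C_24 = C(48, 24) / 25 = 32247603683100/25 = 1289904147324.
With the 4^24 = 281474976710656 factor, the coefficient is 281474976710656 * 1289904147324 = 363075739827001485944684544.

363075739827001485944684544


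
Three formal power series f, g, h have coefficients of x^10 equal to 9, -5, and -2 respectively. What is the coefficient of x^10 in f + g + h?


Series addition is componentwise:
9 + -5 + -2
= 2

2


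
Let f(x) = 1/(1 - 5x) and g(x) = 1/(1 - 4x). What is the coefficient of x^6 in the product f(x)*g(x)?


The coefficient of x^n in f*g is the Cauchy product: sum_{k=0}^{n} a^k * b^(n-k).
With a=5, b=4, n=6:
sum_{k=0}^{6} 5^k * 4^(6-k)
= 61741

61741


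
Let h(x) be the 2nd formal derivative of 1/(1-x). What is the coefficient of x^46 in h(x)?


Differentiating 2 times: d^2/dx^2 [1/(1-x)] = 2!/(1-x)^3.
The expansion 1/(1-x)^3 = sum_{k>=0} C(k+2, 2) x^k, so the coefficient of x^n in 2!/(1-x)^3 is 2! * C(n+2, 2).
For n = 46: 2 * C(48, 2) = 2 * 1128 = 2256

2256


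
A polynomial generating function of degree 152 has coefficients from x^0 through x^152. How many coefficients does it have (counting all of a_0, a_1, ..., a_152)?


A polynomial of degree 152 takes the form a_0 + a_1 x + ... + a_152 x^152.
The number of coefficients is 152 + 1 = 153.

153


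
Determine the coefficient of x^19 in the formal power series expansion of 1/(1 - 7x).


The geometric series identity gives 1/(1 - c x) = sum_{k>=0} c^k x^k, so the coefficient of x^k is c^k.
Here c = 7 and k = 19.
Computing: 7^19 = 11398895185373143

11398895185373143


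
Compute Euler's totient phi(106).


phi(n) counts integers in [1, n] coprime to n. Using the multiplicative formula phi(n) = n * prod_{p | n} (1 - 1/p):
106 = 2 * 53, so
phi(106) = 106 * (1 - 1/2) * (1 - 1/53) = 52.

52


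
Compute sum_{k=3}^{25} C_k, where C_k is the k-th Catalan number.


C_3 through C_25: 5, 14, 42, 132, 429, 1430, 4862, 16796, 58786, 208012, 742900, 2674440, 9694845, 35357670, 129644790, 477638700, 1767263190, 6564120420, 24466267020, 91482563640, 343059613650, 1289904147324, 4861946401452
Sum = 5 + 14 + 42 + 132 + 429 + 1430 + 4862 + 16796 + 58786 + 208012 + 742900 + 2674440 + 9694845 + 35357670 + 129644790 + 477638700 + 1767263190 + 6564120420 + 24466267020 + 91482563640 + 343059613650 + 1289904147324 + 4861946401452
= 6619846420549

6619846420549


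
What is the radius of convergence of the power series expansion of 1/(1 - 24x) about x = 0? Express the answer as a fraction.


Expanding 1/(1 - 24x) = sum_{k>=0} 24^k x^k, the series converges when |24x| < 1, i.e., |x| < 1/24.
So the radius of convergence is 1/24 = 1/24.

1/24


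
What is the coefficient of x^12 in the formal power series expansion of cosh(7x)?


The Maclaurin series is cosh(t) = sum_{m>=0} t^(2m) / (2m)!, so substituting t = 7x, only even powers of x are nonzero, with coefficient of x^(2m) equal to 7^(2m) / (2m)!.
For x^12 the coefficient is 7^12/12! = 13841287201/479001600 = 1977326743/68428800.

1977326743/68428800


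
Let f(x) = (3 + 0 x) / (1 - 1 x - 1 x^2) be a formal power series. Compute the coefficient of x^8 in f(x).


Write f(x) = sum_{k>=0} a_k x^k. Multiplying both sides by 1 - 1 x - 1 x^2 gives
(1 - 1 x - 1 x^2) sum_{k>=0} a_k x^k = 3 + 0 x.
Matching coefficients:
 x^0: a_0 = 3
 x^1: a_1 - 1 a_0 = 0  =>  a_1 = 1*3 + 0 = 3
 x^k (k >= 2): a_k = 1 a_{k-1} + 1 a_{k-2}.
Iterating: a_2 = 6, a_3 = 9, a_4 = 15, a_5 = 24, a_6 = 39, a_7 = 63, a_8 = 102.
So the coefficient of x^8 is 102.

102


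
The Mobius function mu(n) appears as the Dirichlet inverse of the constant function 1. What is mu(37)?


37 = 37 (all distinct primes).
mu(37) = (-1)^1 = -1

-1


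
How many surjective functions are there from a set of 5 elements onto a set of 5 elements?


By inclusion-exclusion on which target elements are missed, the number of surjections from an n-set onto a k-set is
surj(n, k) = sum_{j=0}^{k} (-1)^j C(k, j) (k - j)^n.
Equivalently surj(n, k) = k! * S(n, k), where S(n, k) is the Stirling number of the second kind.
For n = 5, k = 5:
S(5, 5) = 1, so
surj = 5! * 1 = 120 * 1 = 120.

120


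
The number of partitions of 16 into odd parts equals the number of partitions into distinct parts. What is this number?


Computing partitions of 16 into odd parts (1, 3, 5, ...):
Using the generating function prod_{k>=0} 1/(1-x^(2k+1)),
the count is 32

32


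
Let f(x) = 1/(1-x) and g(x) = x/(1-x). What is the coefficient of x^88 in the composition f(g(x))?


First simplify the composition: f(g(x)) = 1/(1 - x/(1-x)) = (1-x)/((1-x) - x) = (1-x)/(1-2x).
Now extract the coefficient. Write (1-x)/(1-2x) = 1/(1-2x) - x/(1-2x).
The coefficient of x^n in 1/(1-2x) is 2^n, and in x/(1-2x) is 2^(n-1) (for n >= 1).
So the coefficient of x^88 is 2^88 - 2^87 = 309485009821345068724781056 - 154742504910672534362390528 = 154742504910672534362390528.

154742504910672534362390528


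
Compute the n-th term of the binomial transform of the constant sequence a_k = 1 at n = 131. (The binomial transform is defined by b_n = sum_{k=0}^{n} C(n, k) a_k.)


With a_k = 1 for all k, b_n = sum_{k=0}^{n} C(n, k) = 2^n by the binomial theorem.
For n = 131: 2^131 = 2722258935367507707706996859454145691648.

2722258935367507707706996859454145691648


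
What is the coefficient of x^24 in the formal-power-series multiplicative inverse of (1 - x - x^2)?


Let the inverse be f(x) = sum_{k>=0} a_k x^k. From f(x) * (1 - x - x^2) = 1 and matching coefficients:
 x^0: a_0 = 1.
 x^1: a_1 - a_0 = 0, so a_1 = 1.
 x^k (k >= 2): a_k - a_{k-1} - a_{k-2} = 0, i.e. a_k = a_{k-1} + a_{k-2}.
This is the Fibonacci-type recurrence shifted so that a_0 = a_1 = 1.
Iterating: a_0=1, a_1=1, a_2=2, a_3=3, a_4=5, a_5=8, a_6=13, a_7=21, a_8=34, a_9=55, ...
a_24 = 75025.

75025


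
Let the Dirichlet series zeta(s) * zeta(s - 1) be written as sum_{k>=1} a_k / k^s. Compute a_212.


Convolution gives a_k = sum_{d | k} d * 1 = sum_{d | k} d = sigma(k), the sum of positive divisors of k.
For k = 212, the divisors are 1, 2, 4, 53, 106, 212, so
sigma(212) = 1 + 2 + 4 + 53 + 106 + 212 = 378.

378


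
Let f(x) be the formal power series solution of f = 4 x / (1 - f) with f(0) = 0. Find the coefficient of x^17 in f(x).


Apply Lagrange inversion: f = 4 x * phi(f) with phi(t) = 1/(1 - t), so
[x^n] f = 4^n * (1/n) [t^(n-1)] phi(t)^n = 4^n * (1/n) [t^(n-1)] (1 - t)^(-n) = 4^n * (1/n) C(2n - 2, n - 1) = 4^n * C_{n-1}.
For n = 17: C_16 = C(32, 16) / 17 = 601080390/17 = 35357670.
With the 4^17 = 17179869184 factor, the coefficient is 17179869184 * 35357670 = 607440145251041280.

607440145251041280


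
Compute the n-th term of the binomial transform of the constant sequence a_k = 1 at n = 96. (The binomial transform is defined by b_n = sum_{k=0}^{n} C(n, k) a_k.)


With a_k = 1 for all k, b_n = sum_{k=0}^{n} C(n, k) = 2^n by the binomial theorem.
For n = 96: 2^96 = 79228162514264337593543950336.

79228162514264337593543950336


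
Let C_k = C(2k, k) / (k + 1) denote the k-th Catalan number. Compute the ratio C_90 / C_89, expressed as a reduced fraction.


Using C_k = (2k)! / (k! (k+1)!), the ratio C_{k+1}/C_k simplifies to
C_{k+1}/C_k = [(2k+2)! / ((k+1)! (k+2)!)] * [k! (k+1)! / (2k)!]
 = (2k+2)(2k+1) / ((k+1)(k+2)) = 2(2k+1) / (k+2).
For k = 89: 2(2*89 + 1) / (89 + 2) = 358/91 = 358/91.

358/91


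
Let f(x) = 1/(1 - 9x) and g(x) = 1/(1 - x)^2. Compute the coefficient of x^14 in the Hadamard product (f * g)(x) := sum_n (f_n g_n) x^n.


f has coefficients f_k = 9^k. For g = 1/(1 - x)^2 the coefficient is g_k = C(k + 1, 1) = k + 1. The Hadamard coefficient is (f * g)_k = 9^k * (k + 1).
For k = 14: 9^14 * 15 = 22876792454961 * 15 = 343151886824415.

343151886824415


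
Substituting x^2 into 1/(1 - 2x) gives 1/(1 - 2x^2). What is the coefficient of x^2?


The coefficient of x^(2m) in 1/(1 - 2x^2) is 2^m.
With n = 2 = 2*1, the coefficient is 2^1 = 2.

2


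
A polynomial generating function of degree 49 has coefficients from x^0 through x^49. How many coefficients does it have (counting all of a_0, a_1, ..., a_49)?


A polynomial of degree 49 takes the form a_0 + a_1 x + ... + a_49 x^49.
The number of coefficients is 49 + 1 = 50.

50
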